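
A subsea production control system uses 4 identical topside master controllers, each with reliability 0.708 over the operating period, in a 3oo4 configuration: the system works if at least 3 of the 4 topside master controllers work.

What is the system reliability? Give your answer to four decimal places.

R = Σ_{i=3}^{4} C(4,i) p^i (1−p)^{4−i} with p = 0.708
C(4,3)·0.708^3·0.292^1 = 0.414517
C(4,4)·0.708^4·0.292^0 = 0.251266
Sum = 0.6658

0.6658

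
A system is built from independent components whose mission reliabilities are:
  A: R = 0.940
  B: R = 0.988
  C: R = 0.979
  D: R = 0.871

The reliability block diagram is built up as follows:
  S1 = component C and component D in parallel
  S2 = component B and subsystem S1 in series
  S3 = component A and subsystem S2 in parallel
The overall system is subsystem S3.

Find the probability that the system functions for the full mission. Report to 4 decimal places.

0.9991

Parallel (C and D): 1 − (1 − 0.979000)(1 − 0.871000) = 0.997291
Series (B and [0.997291]): 0.988000 × 0.997291 = 0.985324
Parallel (A and [0.985324]): 1 − (1 − 0.940000)(1 − 0.985324) = 0.9991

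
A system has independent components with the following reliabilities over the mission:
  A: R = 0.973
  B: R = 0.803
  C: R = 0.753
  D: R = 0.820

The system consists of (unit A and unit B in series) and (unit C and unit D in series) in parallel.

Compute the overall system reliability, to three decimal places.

0.916

Series (A and B): 0.97300 × 0.80300 = 0.78132
Series (C and D): 0.75300 × 0.82000 = 0.61746
Parallel ([0.78132] and [0.61746]): 1 − (1 − 0.78132)(1 − 0.61746) = 0.916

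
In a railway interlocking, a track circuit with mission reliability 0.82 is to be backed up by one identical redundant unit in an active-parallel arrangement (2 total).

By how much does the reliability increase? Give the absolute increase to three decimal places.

R_before = 0.82
R_after = 1 − (1 − 0.82)^2 = 0.968
ΔR = 0.968 − 0.82 = 0.148

0.148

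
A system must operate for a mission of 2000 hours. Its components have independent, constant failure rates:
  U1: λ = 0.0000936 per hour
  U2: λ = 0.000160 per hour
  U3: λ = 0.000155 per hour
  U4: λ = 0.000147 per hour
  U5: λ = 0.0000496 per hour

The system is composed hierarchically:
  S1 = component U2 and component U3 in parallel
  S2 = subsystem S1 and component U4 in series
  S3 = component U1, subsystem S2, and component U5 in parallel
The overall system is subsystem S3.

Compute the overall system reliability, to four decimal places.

R(U1) = exp(−0.0000936 × 2000) = 0.829278
R(U2) = exp(−0.000160 × 2000) = 0.726149
R(U3) = exp(−0.000155 × 2000) = 0.733447
R(U4) = exp(−0.000147 × 2000) = 0.745276
R(U5) = exp(−0.0000496 × 2000) = 0.905562
Parallel (U2 and U3): 1 − (1 − 0.726149)(1 − 0.733447) = 0.927004
Series ([0.927004] and U4): 0.927004 × 0.745276 = 0.690874
Parallel (U1, [0.690874], and U5): 1 − (1 − 0.829278)(1 − 0.690874)(1 − 0.905562) = 0.9950

0.9950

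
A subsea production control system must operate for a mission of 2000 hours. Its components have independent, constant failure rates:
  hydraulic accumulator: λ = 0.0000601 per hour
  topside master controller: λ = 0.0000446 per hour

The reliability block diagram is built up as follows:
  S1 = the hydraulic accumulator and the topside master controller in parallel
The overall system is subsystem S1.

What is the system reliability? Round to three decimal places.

0.990

R(hydraulic accumulator) = exp(−0.0000601 × 2000) = 0.88674
R(topside master controller) = exp(−0.0000446 × 2000) = 0.91466
Parallel (hydraulic accumulator and topside master controller): 1 − (1 − 0.88674)(1 − 0.91466) = 0.990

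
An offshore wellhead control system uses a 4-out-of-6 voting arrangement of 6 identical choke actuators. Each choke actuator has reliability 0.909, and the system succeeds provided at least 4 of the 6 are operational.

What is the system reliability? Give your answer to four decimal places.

0.9878

R = Σ_{i=4}^{6} C(6,i) p^i (1−p)^{6−i} with p = 0.909
C(6,4)·0.909^4·0.091^2 = 0.084807
C(6,5)·0.909^5·0.091^1 = 0.338854
C(6,6)·0.909^6·0.091^0 = 0.564135
Sum = 0.9878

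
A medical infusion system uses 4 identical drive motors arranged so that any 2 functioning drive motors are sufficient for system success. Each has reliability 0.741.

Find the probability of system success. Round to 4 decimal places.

R = Σ_{i=2}^{4} C(4,i) p^i (1−p)^{4−i} with p = 0.741
C(4,2)·0.741^2·0.259^2 = 0.220997
C(4,3)·0.741^3·0.259^1 = 0.421516
C(4,4)·0.741^4·0.259^0 = 0.301490
Sum = 0.9440

0.9440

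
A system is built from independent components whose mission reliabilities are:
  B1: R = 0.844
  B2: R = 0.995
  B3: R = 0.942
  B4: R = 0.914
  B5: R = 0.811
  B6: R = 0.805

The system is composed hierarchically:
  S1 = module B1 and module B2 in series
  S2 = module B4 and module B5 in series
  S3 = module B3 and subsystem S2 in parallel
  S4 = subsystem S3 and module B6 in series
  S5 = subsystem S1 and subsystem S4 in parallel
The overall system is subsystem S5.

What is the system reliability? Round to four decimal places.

0.9668

Series (B1 and B2): 0.844000 × 0.995000 = 0.839780
Series (B4 and B5): 0.914000 × 0.811000 = 0.741254
Parallel (B3 and [0.741254]): 1 − (1 − 0.942000)(1 − 0.741254) = 0.984993
Series ([0.984993] and B6): 0.984993 × 0.805000 = 0.792919
Parallel ([0.839780] and [0.792919]): 1 − (1 − 0.839780)(1 − 0.792919) = 0.9668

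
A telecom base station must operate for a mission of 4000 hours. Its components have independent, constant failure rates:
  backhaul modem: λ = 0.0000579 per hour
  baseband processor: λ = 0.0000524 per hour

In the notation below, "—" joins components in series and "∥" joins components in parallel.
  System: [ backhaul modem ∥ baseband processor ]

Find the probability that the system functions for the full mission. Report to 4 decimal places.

0.9609

R(backhaul modem) = exp(−0.0000579 × 4000) = 0.793263
R(baseband processor) = exp(−0.0000524 × 4000) = 0.810909
Parallel (backhaul modem and baseband processor): 1 − (1 − 0.793263)(1 − 0.810909) = 0.9609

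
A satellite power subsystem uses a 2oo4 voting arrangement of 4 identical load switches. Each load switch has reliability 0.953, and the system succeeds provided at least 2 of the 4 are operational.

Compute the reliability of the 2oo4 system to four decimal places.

0.9996

R = Σ_{i=2}^{4} C(4,i) p^i (1−p)^{4−i} with p = 0.953
C(4,2)·0.953^2·0.047^2 = 0.012037
C(4,3)·0.953^3·0.047^1 = 0.162718
C(4,4)·0.953^4·0.047^0 = 0.824844
Sum = 0.9996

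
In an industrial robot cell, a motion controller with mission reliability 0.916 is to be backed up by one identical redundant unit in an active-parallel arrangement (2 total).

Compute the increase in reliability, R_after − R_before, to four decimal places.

0.0769

R_before = 0.916
R_after = 1 − (1 − 0.916)^2 = 0.9929
ΔR = 0.9929 − 0.916 = 0.0769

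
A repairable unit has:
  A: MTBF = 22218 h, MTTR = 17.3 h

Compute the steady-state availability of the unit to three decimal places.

0.999

A(A) = MTBF/(MTBF+MTTR) = 22218/(22218+17.3) = 0.999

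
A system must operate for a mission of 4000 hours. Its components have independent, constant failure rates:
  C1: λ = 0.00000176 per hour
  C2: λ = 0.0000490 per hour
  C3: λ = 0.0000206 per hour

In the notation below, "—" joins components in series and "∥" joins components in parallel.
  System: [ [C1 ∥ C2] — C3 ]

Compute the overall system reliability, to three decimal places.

R(C1) = exp(−0.00000176 × 4000) = 0.99298
R(C2) = exp(−0.0000490 × 4000) = 0.82201
R(C3) = exp(−0.0000206 × 4000) = 0.92090
Parallel (C1 and C2): 1 − (1 − 0.99298)(1 − 0.82201) = 0.99875
Series ([0.99875] and C3): 0.99875 × 0.92090 = 0.920

0.920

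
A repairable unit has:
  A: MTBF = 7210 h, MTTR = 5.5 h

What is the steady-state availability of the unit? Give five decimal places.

A(A) = MTBF/(MTBF+MTTR) = 7210/(7210+5.5) = 0.99924

0.99924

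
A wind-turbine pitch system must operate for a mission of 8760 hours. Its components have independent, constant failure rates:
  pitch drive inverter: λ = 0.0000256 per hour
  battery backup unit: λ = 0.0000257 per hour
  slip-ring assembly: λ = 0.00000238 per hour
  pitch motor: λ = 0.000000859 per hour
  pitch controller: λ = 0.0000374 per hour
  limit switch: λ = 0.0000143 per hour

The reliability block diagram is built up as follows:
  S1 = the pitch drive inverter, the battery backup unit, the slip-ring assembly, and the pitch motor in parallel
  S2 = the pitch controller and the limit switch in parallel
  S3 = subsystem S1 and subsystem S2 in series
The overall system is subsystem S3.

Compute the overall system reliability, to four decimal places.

0.9671

R(pitch drive inverter) = exp(−0.0000256 × 8760) = 0.799111
R(battery backup unit) = exp(−0.0000257 × 8760) = 0.798411
R(slip-ring assembly) = exp(−0.00000238 × 8760) = 0.979367
R(pitch motor) = exp(−0.000000859 × 8760) = 0.992503
R(pitch controller) = exp(−0.0000374 × 8760) = 0.720634
R(limit switch) = exp(−0.0000143 × 8760) = 0.882260
Parallel (pitch drive inverter, battery backup unit, slip-ring assembly, and pitch motor): 1 − (1 − 0.799111)(1 − 0.798411)(1 − 0.979367)(1 − 0.992503) = 0.999994
Parallel (pitch controller and limit switch): 1 − (1 − 0.720634)(1 − 0.882260) = 0.967107
Series ([0.999994] and [0.967107]): 0.999994 × 0.967107 = 0.9671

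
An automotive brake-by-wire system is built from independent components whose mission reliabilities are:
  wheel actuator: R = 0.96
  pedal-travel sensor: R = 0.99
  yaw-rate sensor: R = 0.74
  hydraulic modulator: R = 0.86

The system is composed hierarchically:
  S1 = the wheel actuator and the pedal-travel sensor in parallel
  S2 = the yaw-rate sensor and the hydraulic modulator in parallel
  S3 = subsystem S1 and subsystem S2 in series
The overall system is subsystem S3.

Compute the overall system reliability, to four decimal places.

0.9632

Parallel (wheel actuator and pedal-travel sensor): 1 − (1 − 0.960000)(1 − 0.990000) = 0.999600
Parallel (yaw-rate sensor and hydraulic modulator): 1 − (1 − 0.740000)(1 − 0.860000) = 0.963600
Series ([0.999600] and [0.963600]): 0.999600 × 0.963600 = 0.9632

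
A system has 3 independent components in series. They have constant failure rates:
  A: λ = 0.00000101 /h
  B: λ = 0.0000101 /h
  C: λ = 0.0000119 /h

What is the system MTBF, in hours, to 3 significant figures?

Series of exponential components: λ_sys = Σ λ_i
λ_sys = 0.00000101 + 0.0000101 + 0.0000119 = 2.3010e-05 /h
MTBF = 1 / λ_sys = 43500 h

43500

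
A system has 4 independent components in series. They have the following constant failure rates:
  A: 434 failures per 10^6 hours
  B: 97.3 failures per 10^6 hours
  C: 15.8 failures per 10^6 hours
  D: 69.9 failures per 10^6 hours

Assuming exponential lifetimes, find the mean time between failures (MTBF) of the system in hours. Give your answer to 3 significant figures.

Series of exponential components: λ_sys = Σ λ_i
λ_sys = 0.000434 + 0.0000973 + 0.0000158 + 0.0000699 = 6.1700e-04 /h
MTBF = 1 / λ_sys = 1620 h

1620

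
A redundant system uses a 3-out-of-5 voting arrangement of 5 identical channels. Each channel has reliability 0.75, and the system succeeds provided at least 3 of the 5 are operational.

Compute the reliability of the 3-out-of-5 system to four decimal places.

R = Σ_{i=3}^{5} C(5,i) p^i (1−p)^{5−i} with p = 0.75
C(5,3)·0.75^3·0.25^2 = 0.263672
C(5,4)·0.75^4·0.25^1 = 0.395508
C(5,5)·0.75^5·0.25^0 = 0.237305
Sum = 0.8965

0.8965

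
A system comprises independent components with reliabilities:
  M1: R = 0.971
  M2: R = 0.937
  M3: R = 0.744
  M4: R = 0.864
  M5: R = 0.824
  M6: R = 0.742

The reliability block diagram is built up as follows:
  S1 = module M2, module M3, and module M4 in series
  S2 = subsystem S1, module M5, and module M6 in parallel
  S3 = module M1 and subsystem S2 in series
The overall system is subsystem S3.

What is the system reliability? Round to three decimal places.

0.953

Series (M2, M3, and M4): 0.93700 × 0.74400 × 0.86400 = 0.60232
Parallel ([0.60232], M5, and M6): 1 − (1 − 0.60232)(1 − 0.82400)(1 − 0.74200) = 0.98194
Series (M1 and [0.98194]): 0.97100 × 0.98194 = 0.953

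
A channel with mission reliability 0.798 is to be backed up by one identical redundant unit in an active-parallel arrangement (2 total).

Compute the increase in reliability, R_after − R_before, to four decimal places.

R_before = 0.798
R_after = 1 − (1 − 0.798)^2 = 0.9592
ΔR = 0.9592 − 0.798 = 0.1612

0.1612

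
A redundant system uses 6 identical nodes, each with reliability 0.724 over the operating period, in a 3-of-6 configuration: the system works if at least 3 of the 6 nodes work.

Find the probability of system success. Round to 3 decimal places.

R = Σ_{i=3}^{6} C(6,i) p^i (1−p)^{6−i} with p = 0.724
C(6,3)·0.724^3·0.276^3 = 0.15958
C(6,4)·0.724^4·0.276^2 = 0.31395
C(6,5)·0.724^5·0.276^1 = 0.32942
C(6,6)·0.724^6·0.276^0 = 0.14402
Sum = 0.947

0.947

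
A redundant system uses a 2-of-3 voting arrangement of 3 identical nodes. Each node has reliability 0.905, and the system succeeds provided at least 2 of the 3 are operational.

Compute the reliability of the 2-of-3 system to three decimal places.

0.975

R = Σ_{i=2}^{3} C(3,i) p^i (1−p)^{3−i} with p = 0.905
C(3,2)·0.905^2·0.095^1 = 0.23342
C(3,3)·0.905^3·0.095^0 = 0.74122
Sum = 0.975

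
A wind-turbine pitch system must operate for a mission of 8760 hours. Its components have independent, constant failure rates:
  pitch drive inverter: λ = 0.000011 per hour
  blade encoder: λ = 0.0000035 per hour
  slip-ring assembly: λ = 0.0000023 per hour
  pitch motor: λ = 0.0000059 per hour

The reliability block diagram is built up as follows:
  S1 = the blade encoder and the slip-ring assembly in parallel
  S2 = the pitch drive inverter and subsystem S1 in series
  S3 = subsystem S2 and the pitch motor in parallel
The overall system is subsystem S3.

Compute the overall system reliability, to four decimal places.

0.9953

R(pitch drive inverter) = exp(−0.000011 × 8760) = 0.908137
R(blade encoder) = exp(−0.0000035 × 8760) = 0.969805
R(slip-ring assembly) = exp(−0.0000023 × 8760) = 0.980054
R(pitch motor) = exp(−0.0000059 × 8760) = 0.949629
Parallel (blade encoder and slip-ring assembly): 1 − (1 − 0.969805)(1 − 0.980054) = 0.999398
Series (pitch drive inverter and [0.999398]): 0.908137 × 0.999398 = 0.907590
Parallel ([0.907590] and pitch motor): 1 − (1 − 0.907590)(1 − 0.949629) = 0.9953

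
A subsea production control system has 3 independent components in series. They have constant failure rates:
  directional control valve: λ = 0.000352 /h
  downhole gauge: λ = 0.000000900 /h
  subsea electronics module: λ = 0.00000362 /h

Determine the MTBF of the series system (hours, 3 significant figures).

Series of exponential components: λ_sys = Σ λ_i
λ_sys = 0.000352 + 0.000000900 + 0.00000362 = 3.5652e-04 /h
MTBF = 1 / λ_sys = 2800 h

2800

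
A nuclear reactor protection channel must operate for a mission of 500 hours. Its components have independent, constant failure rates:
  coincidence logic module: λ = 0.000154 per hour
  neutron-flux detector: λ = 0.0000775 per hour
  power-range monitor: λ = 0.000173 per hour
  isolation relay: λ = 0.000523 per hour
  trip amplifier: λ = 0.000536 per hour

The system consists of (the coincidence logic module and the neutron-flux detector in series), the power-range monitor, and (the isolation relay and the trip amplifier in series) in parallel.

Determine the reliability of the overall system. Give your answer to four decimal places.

R(coincidence logic module) = exp(−0.000154 × 500) = 0.925890
R(neutron-flux detector) = exp(−0.0000775 × 500) = 0.961991
R(power-range monitor) = exp(−0.000173 × 500) = 0.917136
R(isolation relay) = exp(−0.000523 × 500) = 0.769896
R(trip amplifier) = exp(−0.000536 × 500) = 0.764908
Series (coincidence logic module and neutron-flux detector): 0.925890 × 0.961991 = 0.890698
Series (isolation relay and trip amplifier): 0.769896 × 0.764908 = 0.588900
Parallel ([0.890698], power-range monitor, and [0.588900]): 1 − (1 − 0.890698)(1 − 0.917136)(1 − 0.588900) = 0.9963

0.9963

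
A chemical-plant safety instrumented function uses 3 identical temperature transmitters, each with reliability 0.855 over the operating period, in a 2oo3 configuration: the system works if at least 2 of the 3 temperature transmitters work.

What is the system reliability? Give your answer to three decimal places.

R = Σ_{i=2}^{3} C(3,i) p^i (1−p)^{3−i} with p = 0.855
C(3,2)·0.855^2·0.145^1 = 0.31800
C(3,3)·0.855^3·0.145^0 = 0.62503
Sum = 0.943

0.943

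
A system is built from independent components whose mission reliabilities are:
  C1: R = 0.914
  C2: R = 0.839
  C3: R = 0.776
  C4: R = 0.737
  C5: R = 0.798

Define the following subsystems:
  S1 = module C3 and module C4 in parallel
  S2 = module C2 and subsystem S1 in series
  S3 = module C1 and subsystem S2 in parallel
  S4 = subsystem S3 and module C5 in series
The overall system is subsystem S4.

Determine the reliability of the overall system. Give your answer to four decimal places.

Parallel (C3 and C4): 1 − (1 − 0.776000)(1 − 0.737000) = 0.941088
Series (C2 and [0.941088]): 0.839000 × 0.941088 = 0.789573
Parallel (C1 and [0.789573]): 1 − (1 − 0.914000)(1 − 0.789573) = 0.981903
Series ([0.981903] and C5): 0.981903 × 0.798000 = 0.7836

0.7836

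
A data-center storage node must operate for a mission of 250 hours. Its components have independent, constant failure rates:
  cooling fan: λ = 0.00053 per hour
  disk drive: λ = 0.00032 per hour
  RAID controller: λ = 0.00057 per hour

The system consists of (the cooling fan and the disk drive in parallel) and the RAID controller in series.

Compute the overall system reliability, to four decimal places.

R(cooling fan) = exp(−0.00053 × 250) = 0.875903
R(disk drive) = exp(−0.00032 × 250) = 0.923116
R(RAID controller) = exp(−0.00057 × 250) = 0.867188
Parallel (cooling fan and disk drive): 1 − (1 − 0.875903)(1 − 0.923116) = 0.990459
Series ([0.990459] and RAID controller): 0.990459 × 0.867188 = 0.8589

0.8589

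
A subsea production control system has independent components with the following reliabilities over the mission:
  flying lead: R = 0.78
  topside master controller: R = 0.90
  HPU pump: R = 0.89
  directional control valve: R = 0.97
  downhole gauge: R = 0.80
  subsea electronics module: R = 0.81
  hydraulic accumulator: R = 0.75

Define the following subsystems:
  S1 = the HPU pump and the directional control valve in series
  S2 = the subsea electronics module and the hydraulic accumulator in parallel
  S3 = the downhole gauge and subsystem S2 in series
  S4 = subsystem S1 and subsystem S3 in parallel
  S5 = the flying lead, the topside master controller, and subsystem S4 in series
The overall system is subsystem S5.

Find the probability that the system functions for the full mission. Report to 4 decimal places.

Series (HPU pump and directional control valve): 0.890000 × 0.970000 = 0.863300
Parallel (subsea electronics module and hydraulic accumulator): 1 − (1 − 0.810000)(1 − 0.750000) = 0.952500
Series (downhole gauge and [0.952500]): 0.800000 × 0.952500 = 0.762000
Parallel ([0.863300] and [0.762000]): 1 − (1 − 0.863300)(1 − 0.762000) = 0.967465
Series (flying lead, topside master controller, and [0.967465]): 0.780000 × 0.900000 × 0.967465 = 0.6792

0.6792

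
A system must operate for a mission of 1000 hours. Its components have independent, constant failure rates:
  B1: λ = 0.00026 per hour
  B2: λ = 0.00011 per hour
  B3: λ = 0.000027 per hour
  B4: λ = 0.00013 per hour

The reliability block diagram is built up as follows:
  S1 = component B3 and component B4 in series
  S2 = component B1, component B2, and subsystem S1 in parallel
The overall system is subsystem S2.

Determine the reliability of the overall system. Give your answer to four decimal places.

0.9965

R(B1) = exp(−0.00026 × 1000) = 0.771052
R(B2) = exp(−0.00011 × 1000) = 0.895834
R(B3) = exp(−0.000027 × 1000) = 0.973361
R(B4) = exp(−0.00013 × 1000) = 0.878095
Series (B3 and B4): 0.973361 × 0.878095 = 0.854703
Parallel (B1, B2, and [0.854703]): 1 − (1 − 0.771052)(1 − 0.895834)(1 − 0.854703) = 0.9965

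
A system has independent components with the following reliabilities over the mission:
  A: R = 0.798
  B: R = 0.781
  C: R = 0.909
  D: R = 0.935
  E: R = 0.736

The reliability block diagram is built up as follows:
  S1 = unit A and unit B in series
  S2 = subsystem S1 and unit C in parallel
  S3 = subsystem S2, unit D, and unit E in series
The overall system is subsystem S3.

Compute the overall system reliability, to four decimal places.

Series (A and B): 0.798000 × 0.781000 = 0.623238
Parallel ([0.623238] and C): 1 − (1 − 0.623238)(1 − 0.909000) = 0.965715
Series ([0.965715], D, and E): 0.965715 × 0.935000 × 0.736000 = 0.6646

0.6646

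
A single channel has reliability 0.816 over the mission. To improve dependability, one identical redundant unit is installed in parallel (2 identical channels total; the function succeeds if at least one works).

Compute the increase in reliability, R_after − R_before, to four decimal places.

R_before = 0.816
R_after = 1 − (1 − 0.816)^2 = 0.9661
ΔR = 0.9661 − 0.816 = 0.1501

0.1501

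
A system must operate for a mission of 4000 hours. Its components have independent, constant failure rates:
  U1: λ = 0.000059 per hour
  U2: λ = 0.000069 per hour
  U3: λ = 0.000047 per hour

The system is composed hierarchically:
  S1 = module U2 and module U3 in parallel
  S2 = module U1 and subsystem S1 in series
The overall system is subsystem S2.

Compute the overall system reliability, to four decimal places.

0.7571

R(U1) = exp(−0.000059 × 4000) = 0.789781
R(U2) = exp(−0.000069 × 4000) = 0.758813
R(U3) = exp(−0.000047 × 4000) = 0.828615
Parallel (U2 and U3): 1 − (1 − 0.758813)(1 − 0.828615) = 0.958664
Series (U1 and [0.958664]): 0.789781 × 0.958664 = 0.7571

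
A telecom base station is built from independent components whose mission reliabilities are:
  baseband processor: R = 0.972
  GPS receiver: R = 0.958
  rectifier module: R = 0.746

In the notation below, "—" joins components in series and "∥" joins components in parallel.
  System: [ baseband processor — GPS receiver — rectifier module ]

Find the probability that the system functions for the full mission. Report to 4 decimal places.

Series (baseband processor, GPS receiver, and rectifier module): 0.972000 × 0.958000 × 0.746000 = 0.6947

0.6947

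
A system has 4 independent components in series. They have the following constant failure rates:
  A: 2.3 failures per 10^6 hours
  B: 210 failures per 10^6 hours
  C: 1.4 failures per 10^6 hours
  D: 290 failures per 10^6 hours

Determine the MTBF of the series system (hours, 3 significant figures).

1990

Series of exponential components: λ_sys = Σ λ_i
λ_sys = 0.0000023 + 0.00021 + 0.0000014 + 0.00029 = 5.0370e-04 /h
MTBF = 1 / λ_sys = 1990 h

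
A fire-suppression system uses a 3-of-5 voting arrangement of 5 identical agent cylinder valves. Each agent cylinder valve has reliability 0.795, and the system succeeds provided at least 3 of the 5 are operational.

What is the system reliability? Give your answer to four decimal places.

R = Σ_{i=3}^{5} C(5,i) p^i (1−p)^{5−i} with p = 0.795
C(5,3)·0.795^3·0.205^2 = 0.211159
C(5,4)·0.795^4·0.205^1 = 0.409442
C(5,5)·0.795^5·0.205^0 = 0.317567
Sum = 0.9382

0.9382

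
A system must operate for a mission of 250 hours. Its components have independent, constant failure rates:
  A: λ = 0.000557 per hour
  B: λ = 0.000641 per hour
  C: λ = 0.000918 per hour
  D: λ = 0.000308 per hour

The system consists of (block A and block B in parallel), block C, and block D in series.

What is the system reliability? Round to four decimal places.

0.7219

R(A) = exp(−0.000557 × 250) = 0.870010
R(B) = exp(−0.000641 × 250) = 0.851931
R(C) = exp(−0.000918 × 250) = 0.794931
R(D) = exp(−0.000308 × 250) = 0.925890
Parallel (A and B): 1 − (1 − 0.870010)(1 − 0.851931) = 0.980753
Series ([0.980753], C, and D): 0.980753 × 0.794931 × 0.925890 = 0.7219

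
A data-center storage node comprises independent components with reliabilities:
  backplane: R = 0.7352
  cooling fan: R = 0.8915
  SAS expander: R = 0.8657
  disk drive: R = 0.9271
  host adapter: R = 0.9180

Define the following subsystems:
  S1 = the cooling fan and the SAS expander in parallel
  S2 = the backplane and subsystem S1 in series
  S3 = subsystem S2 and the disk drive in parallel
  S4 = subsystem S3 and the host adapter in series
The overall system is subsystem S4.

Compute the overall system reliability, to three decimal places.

0.900

Parallel (cooling fan and SAS expander): 1 − (1 − 0.89150)(1 − 0.86570) = 0.98543
Series (backplane and [0.98543]): 0.73520 × 0.98543 = 0.72449
Parallel ([0.72449] and disk drive): 1 − (1 − 0.72449)(1 − 0.92710) = 0.97992
Series ([0.97992] and host adapter): 0.97992 × 0.91800 = 0.900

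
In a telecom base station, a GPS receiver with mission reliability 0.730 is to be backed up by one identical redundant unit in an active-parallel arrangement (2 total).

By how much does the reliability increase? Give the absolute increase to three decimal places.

R_before = 0.730
R_after = 1 − (1 − 0.730)^2 = 0.927
ΔR = 0.927 − 0.730 = 0.197

0.197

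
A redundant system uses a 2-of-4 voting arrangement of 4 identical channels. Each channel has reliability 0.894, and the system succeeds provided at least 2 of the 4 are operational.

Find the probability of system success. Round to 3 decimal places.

0.996

R = Σ_{i=2}^{4} C(4,i) p^i (1−p)^{4−i} with p = 0.894
C(4,2)·0.894^2·0.106^2 = 0.05388
C(4,3)·0.894^3·0.106^1 = 0.30296
C(4,4)·0.894^4·0.106^0 = 0.63878
Sum = 0.996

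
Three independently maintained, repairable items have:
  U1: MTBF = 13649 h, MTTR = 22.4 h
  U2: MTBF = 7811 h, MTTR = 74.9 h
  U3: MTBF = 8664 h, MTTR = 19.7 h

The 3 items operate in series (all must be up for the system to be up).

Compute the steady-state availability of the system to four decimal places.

A(U1) = MTBF/(MTBF+MTTR) = 13649/(13649+22.4) = 0.998362
A(U2) = MTBF/(MTBF+MTTR) = 7811/(7811+74.9) = 0.990502
A(U3) = MTBF/(MTBF+MTTR) = 8664/(8664+19.7) = 0.997731
Series availability: 0.998362 × 0.990502 × 0.997731 = 0.9866

0.9866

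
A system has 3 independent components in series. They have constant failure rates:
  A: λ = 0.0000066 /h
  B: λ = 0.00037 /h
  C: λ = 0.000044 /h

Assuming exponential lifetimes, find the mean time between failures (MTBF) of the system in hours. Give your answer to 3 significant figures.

Series of exponential components: λ_sys = Σ λ_i
λ_sys = 0.0000066 + 0.00037 + 0.000044 = 4.2060e-04 /h
MTBF = 1 / λ_sys = 2380 h

2380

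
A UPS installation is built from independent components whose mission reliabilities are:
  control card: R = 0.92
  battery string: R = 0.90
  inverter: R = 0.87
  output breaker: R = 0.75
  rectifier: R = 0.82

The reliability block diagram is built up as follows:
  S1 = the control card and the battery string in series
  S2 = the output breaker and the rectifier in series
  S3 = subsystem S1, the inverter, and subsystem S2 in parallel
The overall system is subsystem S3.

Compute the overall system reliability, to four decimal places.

Series (control card and battery string): 0.920000 × 0.900000 = 0.828000
Series (output breaker and rectifier): 0.750000 × 0.820000 = 0.615000
Parallel ([0.828000], inverter, and [0.615000]): 1 − (1 − 0.828000)(1 − 0.870000)(1 − 0.615000) = 0.9914

0.9914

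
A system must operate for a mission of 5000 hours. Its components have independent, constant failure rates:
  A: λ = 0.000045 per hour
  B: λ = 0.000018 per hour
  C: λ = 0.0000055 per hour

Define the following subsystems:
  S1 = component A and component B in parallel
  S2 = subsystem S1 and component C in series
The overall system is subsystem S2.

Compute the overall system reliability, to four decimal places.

0.9560

R(A) = exp(−0.000045 × 5000) = 0.798516
R(B) = exp(−0.000018 × 5000) = 0.913931
R(C) = exp(−0.0000055 × 5000) = 0.972875
Parallel (A and B): 1 − (1 − 0.798516)(1 − 0.913931) = 0.982658
Series ([0.982658] and C): 0.982658 × 0.972875 = 0.9560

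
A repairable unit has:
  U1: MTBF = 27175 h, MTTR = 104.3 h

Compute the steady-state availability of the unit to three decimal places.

A(U1) = MTBF/(MTBF+MTTR) = 27175/(27175+104.3) = 0.996

0.996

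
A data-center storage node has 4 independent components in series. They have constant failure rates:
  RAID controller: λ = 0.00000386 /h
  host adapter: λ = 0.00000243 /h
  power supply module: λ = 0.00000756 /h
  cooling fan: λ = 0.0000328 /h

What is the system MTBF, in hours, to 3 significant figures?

21400

Series of exponential components: λ_sys = Σ λ_i
λ_sys = 0.00000386 + 0.00000243 + 0.00000756 + 0.0000328 = 4.6650e-05 /h
MTBF = 1 / λ_sys = 21400 h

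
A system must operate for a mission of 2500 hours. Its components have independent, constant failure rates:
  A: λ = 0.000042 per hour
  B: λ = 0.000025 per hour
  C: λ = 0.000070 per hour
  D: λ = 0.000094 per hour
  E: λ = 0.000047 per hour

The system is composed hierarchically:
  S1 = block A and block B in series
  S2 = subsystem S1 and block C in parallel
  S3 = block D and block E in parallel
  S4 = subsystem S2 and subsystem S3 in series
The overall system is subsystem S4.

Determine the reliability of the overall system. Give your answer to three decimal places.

R(A) = exp(−0.000042 × 2500) = 0.90032
R(B) = exp(−0.000025 × 2500) = 0.93941
R(C) = exp(−0.000070 × 2500) = 0.83946
R(D) = exp(−0.000094 × 2500) = 0.79057
R(E) = exp(−0.000047 × 2500) = 0.88914
Series (A and B): 0.90032 × 0.93941 = 0.84577
Parallel ([0.84577] and C): 1 − (1 − 0.84577)(1 − 0.83946) = 0.97524
Parallel (D and E): 1 − (1 − 0.79057)(1 − 0.88914) = 0.97678
Series ([0.97524] and [0.97678]): 0.97524 × 0.97678 = 0.953

0.953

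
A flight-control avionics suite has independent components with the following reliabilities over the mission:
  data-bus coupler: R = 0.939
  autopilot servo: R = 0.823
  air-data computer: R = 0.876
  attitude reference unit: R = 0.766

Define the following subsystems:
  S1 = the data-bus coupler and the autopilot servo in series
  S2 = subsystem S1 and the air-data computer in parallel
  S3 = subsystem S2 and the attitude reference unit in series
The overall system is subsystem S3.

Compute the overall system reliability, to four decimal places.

Series (data-bus coupler and autopilot servo): 0.939000 × 0.823000 = 0.772797
Parallel ([0.772797] and air-data computer): 1 − (1 − 0.772797)(1 − 0.876000) = 0.971827
Series ([0.971827] and attitude reference unit): 0.971827 × 0.766000 = 0.7444

0.7444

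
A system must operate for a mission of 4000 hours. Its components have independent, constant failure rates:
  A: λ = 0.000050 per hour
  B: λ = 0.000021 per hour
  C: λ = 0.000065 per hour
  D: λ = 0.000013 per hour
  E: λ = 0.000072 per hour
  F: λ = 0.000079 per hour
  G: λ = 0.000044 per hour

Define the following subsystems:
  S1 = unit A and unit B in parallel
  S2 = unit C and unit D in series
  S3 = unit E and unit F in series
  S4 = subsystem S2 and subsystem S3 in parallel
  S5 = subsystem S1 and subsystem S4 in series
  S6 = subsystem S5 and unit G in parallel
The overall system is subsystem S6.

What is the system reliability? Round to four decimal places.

0.9783

R(A) = exp(−0.000050 × 4000) = 0.818731
R(B) = exp(−0.000021 × 4000) = 0.919431
R(C) = exp(−0.000065 × 4000) = 0.771052
R(D) = exp(−0.000013 × 4000) = 0.949329
R(E) = exp(−0.000072 × 4000) = 0.749762
R(F) = exp(−0.000079 × 4000) = 0.729059
R(G) = exp(−0.000044 × 4000) = 0.838618
Parallel (A and B): 1 − (1 − 0.818731)(1 − 0.919431) = 0.985395
Series (C and D): 0.771052 × 0.949329 = 0.731982
Series (E and F): 0.749762 × 0.729059 = 0.546621
Parallel ([0.731982] and [0.546621]): 1 − (1 − 0.731982)(1 − 0.546621) = 0.878486
Series ([0.985395] and [0.878486]): 0.985395 × 0.878486 = 0.865656
Parallel ([0.865656] and G): 1 − (1 − 0.865656)(1 − 0.838618) = 0.9783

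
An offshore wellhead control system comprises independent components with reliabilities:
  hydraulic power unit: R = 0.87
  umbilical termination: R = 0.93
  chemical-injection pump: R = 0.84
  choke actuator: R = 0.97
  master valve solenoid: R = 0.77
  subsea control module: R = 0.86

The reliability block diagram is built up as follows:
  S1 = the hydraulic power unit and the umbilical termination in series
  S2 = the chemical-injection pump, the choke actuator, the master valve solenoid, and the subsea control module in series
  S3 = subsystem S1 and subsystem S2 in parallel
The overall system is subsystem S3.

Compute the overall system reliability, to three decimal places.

0.912

Series (hydraulic power unit and umbilical termination): 0.87000 × 0.93000 = 0.80910
Series (chemical-injection pump, choke actuator, master valve solenoid, and subsea control module): 0.84000 × 0.97000 × 0.77000 × 0.86000 = 0.53956
Parallel ([0.80910] and [0.53956]): 1 − (1 − 0.80910)(1 − 0.53956) = 0.912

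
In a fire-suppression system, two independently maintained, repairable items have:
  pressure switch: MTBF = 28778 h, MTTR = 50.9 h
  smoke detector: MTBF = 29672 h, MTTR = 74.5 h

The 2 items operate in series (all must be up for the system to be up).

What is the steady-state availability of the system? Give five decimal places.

0.99573

A(pressure switch) = MTBF/(MTBF+MTTR) = 28778/(28778+50.9) = 0.998234
A(smoke detector) = MTBF/(MTBF+MTTR) = 29672/(29672+74.5) = 0.997496
Series availability: 0.998234 × 0.997496 = 0.99573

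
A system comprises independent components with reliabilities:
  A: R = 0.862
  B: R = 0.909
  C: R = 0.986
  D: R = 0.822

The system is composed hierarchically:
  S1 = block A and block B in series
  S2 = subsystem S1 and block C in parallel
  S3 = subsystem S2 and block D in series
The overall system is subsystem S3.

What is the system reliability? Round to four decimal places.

0.8195

Series (A and B): 0.862000 × 0.909000 = 0.783558
Parallel ([0.783558] and C): 1 − (1 − 0.783558)(1 − 0.986000) = 0.996970
Series ([0.996970] and D): 0.996970 × 0.822000 = 0.8195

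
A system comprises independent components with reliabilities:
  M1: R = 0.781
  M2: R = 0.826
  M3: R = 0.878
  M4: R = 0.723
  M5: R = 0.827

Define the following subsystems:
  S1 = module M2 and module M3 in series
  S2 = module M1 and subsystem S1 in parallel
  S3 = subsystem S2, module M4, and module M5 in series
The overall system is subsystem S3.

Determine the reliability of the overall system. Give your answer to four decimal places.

0.5619

Series (M2 and M3): 0.826000 × 0.878000 = 0.725228
Parallel (M1 and [0.725228]): 1 − (1 − 0.781000)(1 − 0.725228) = 0.939825
Series ([0.939825], M4, and M5): 0.939825 × 0.723000 × 0.827000 = 0.5619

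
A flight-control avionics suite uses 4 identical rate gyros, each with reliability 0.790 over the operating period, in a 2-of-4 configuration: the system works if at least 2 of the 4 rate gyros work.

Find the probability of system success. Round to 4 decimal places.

0.9688

R = Σ_{i=2}^{4} C(4,i) p^i (1−p)^{4−i} with p = 0.790
C(4,2)·0.790^2·0.210^2 = 0.165137
C(4,3)·0.790^3·0.210^1 = 0.414153
C(4,4)·0.790^4·0.210^0 = 0.389501
Sum = 0.9688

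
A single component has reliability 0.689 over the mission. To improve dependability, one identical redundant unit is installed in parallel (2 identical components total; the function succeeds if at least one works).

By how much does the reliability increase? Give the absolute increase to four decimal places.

R_before = 0.689
R_after = 1 − (1 − 0.689)^2 = 0.9033
ΔR = 0.9033 − 0.689 = 0.2143

0.2143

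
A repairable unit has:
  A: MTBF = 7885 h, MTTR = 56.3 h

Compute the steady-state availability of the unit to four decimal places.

0.9929

A(A) = MTBF/(MTBF+MTTR) = 7885/(7885+56.3) = 0.9929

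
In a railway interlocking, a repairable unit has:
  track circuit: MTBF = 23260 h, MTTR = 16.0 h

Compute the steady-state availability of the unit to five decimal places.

0.99931

A(track circuit) = MTBF/(MTBF+MTTR) = 23260/(23260+16.0) = 0.99931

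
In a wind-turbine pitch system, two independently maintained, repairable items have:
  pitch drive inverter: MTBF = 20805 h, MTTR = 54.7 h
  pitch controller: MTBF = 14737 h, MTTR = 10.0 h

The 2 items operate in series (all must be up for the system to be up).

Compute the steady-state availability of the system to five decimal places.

A(pitch drive inverter) = MTBF/(MTBF+MTTR) = 20805/(20805+54.7) = 0.997378
A(pitch controller) = MTBF/(MTBF+MTTR) = 14737/(14737+10.0) = 0.999322
Series availability: 0.997378 × 0.999322 = 0.99670

0.99670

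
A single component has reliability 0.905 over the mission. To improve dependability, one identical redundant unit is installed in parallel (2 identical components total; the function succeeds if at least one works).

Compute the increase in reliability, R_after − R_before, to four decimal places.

0.0860

R_before = 0.905
R_after = 1 − (1 − 0.905)^2 = 0.9910
ΔR = 0.9910 − 0.905 = 0.0860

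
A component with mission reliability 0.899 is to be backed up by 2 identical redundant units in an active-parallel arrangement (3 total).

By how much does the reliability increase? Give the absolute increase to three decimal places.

0.100

R_before = 0.899
R_after = 1 − (1 − 0.899)^3 = 0.999
ΔR = 0.999 − 0.899 = 0.100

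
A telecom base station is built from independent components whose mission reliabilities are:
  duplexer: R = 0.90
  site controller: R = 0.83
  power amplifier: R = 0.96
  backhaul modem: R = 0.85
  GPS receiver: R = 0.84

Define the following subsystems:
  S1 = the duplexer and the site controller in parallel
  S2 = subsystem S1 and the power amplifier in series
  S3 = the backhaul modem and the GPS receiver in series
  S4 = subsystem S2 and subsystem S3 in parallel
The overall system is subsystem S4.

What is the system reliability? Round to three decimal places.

Parallel (duplexer and site controller): 1 − (1 − 0.90000)(1 − 0.83000) = 0.98300
Series ([0.98300] and power amplifier): 0.98300 × 0.96000 = 0.94368
Series (backhaul modem and GPS receiver): 0.85000 × 0.84000 = 0.71400
Parallel ([0.94368] and [0.71400]): 1 − (1 − 0.94368)(1 − 0.71400) = 0.984

0.984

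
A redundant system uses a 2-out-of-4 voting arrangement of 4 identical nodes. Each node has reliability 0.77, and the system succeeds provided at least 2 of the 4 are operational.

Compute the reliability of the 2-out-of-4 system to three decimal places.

0.960

R = Σ_{i=2}^{4} C(4,i) p^i (1−p)^{4−i} with p = 0.77
C(4,2)·0.77^2·0.23^2 = 0.18819
C(4,3)·0.77^3·0.23^1 = 0.42001
C(4,4)·0.77^4·0.23^0 = 0.35153
Sum = 0.960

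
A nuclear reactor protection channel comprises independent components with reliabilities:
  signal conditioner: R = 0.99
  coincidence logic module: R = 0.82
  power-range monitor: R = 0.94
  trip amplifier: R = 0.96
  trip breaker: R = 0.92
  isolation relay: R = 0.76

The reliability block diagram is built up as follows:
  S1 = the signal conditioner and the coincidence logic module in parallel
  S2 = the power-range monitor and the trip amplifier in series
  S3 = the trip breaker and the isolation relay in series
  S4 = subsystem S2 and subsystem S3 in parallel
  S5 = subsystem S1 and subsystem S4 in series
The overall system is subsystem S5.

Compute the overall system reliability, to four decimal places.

Parallel (signal conditioner and coincidence logic module): 1 − (1 − 0.990000)(1 − 0.820000) = 0.998200
Series (power-range monitor and trip amplifier): 0.940000 × 0.960000 = 0.902400
Series (trip breaker and isolation relay): 0.920000 × 0.760000 = 0.699200
Parallel ([0.902400] and [0.699200]): 1 − (1 − 0.902400)(1 − 0.699200) = 0.970642
Series ([0.998200] and [0.970642]): 0.998200 × 0.970642 = 0.9689

0.9689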